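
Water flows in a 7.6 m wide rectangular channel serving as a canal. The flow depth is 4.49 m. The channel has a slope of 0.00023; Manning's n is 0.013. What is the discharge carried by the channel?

Flow area A = b·y = 7.6 × 4.49 = 34.12 m². Wetted perimeter P = b + 2y = 7.6 + 2×4.49 = 16.58 m.
Hydraulic radius R = A/P = 34.12/16.58 = 2.058 m.
Manning's equation: Q = (1/n) A R^(2/3) S^(1/2) = (1/0.013) × 34.12 × 2.058^(2/3) × 0.00023^(1/2) = 64.4 m³/s.

Q = 64.4 m³/s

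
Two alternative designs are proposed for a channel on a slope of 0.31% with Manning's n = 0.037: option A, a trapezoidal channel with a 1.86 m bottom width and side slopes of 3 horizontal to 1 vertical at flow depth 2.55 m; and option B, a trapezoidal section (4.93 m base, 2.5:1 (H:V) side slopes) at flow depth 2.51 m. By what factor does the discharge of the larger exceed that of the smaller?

1.26

Channel A: With bottom width b = 1.86 m and side slope z = 3: A = (b + zy)y = (1.86 + 3×2.55)×2.55 = 24.25 m²; P = b + 2y√(1+z²) = 1.86 + 2×2.55×3.162 = 17.99 m. Hydraulic radius R = A/P = 24.25/17.99 = 1.348 m. Q_A = (1/0.037)·24.25·1.348^(2/3)·√0.0031 = 44.53 m³/s.
Channel B: With bottom width b = 4.93 m and side slope z = 2.5: A = (b + zy)y = (4.93 + 2.5×2.51)×2.51 = 28.12 m²; P = b + 2y√(1+z²) = 4.93 + 2×2.51×2.693 = 18.45 m. Hydraulic radius R = A/P = 28.12/18.45 = 1.525 m. Q_B = (1/0.037)·28.12·1.525^(2/3)·√0.0031 = 56.06 m³/s.
The larger discharge is 56.06 m³/s and the smaller is 44.53 m³/s; the ratio is 1.26.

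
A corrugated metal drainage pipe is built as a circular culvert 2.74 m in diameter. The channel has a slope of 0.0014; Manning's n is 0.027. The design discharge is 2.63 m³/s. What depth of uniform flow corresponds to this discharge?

y_n = 1.23 m

Manning's equation rearranged: A R^(2/3) = nQ / (1·√S) = 0.027 × 2.63 / (√0.0014) = 1.898.
Try y = 1.55 m: A R^(2/3) = 2.808 — too large.
Try y = 0.867 m: A R^(2/3) = 0.9944 — too small.
Try y = 1.23 m: A R^(2/3) = 1.9 — close enough.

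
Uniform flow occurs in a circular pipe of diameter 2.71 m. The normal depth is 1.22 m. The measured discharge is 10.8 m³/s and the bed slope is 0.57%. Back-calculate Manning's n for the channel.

For a circular section of diameter D = 2.71 m at depth y = 1.22 m, the central angle is θ = 2 arccos(1 − 2y/D) = 2.942 rad. Then A = (D²/8)(θ − sin θ) = 2.519 m² and P = Dθ/2 = 3.986 m.
Hydraulic radius R = A/P = 2.519/3.986 = 0.6318 m.
Rearranging Manning's equation: n = (1/Q) A R^(2/3) S^(1/2) = (1/10.8) × 2.519 × 0.6318^(2/3) × √0.0057 = 0.013.

n = 0.013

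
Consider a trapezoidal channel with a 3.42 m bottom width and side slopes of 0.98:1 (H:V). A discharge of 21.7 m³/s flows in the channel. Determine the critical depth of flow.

At critical depth, Q² T / (g A³) = 1, i.e. A³/T = Q²/g = 21.7²/9.81 = 48.
At y = 1.78 m: A³/T = 112.4 — high.
At y = 1.39 m: A³/T = 47.8 — matches.

y_c = 1.39 m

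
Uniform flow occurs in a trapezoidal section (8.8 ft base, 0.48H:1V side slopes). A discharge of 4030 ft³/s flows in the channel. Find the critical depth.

y_c = 14.3 ft

At critical depth, Q² T / (g A³) = 1, i.e. A³/T = Q²/g = 4030²/32.2 = 504400.
Trying y = 11.7 ft: A³/T = 239500 — low.
Trying y = 15.9 ft: A³/T = 741100 — high.
Trying y = 14.3 ft: A³/T = 498900 — ≈ 504400.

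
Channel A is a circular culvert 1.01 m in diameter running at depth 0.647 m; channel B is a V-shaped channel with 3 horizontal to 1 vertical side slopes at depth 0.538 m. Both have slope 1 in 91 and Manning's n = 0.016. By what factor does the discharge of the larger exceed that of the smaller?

Channel A: For a circular section of diameter D = 1.01 m at depth y = 0.647 m, the central angle is θ = 2 arccos(1 − 2y/D) = 3.712 rad. Then A = (D²/8)(θ − sin θ) = 0.5421 m² and P = Dθ/2 = 1.874 m. Hydraulic radius R = A/P = 0.5421/1.874 = 0.2892 m. Q_A = (1/0.016)·0.5421·0.2892^(2/3)·√0.01099 = 1.553 m³/s.
Channel B: For a triangular section with side slope z = 3: A = zy² = 3×0.538² = 0.8683 m²; P = 2y√(1+z²) = 2×0.538×3.162 = 3.403 m. Hydraulic radius R = A/P = 0.8683/3.403 = 0.2552 m. Q_B = (1/0.016)·0.8683·0.2552^(2/3)·√0.01099 = 2.289 m³/s.
The larger discharge is 2.289 m³/s and the smaller is 1.553 m³/s; the ratio is 1.47.

1.47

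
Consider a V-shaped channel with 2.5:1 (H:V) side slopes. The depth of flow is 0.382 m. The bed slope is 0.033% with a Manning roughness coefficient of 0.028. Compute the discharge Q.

Q = 0.0747 m³/s

For a triangular section with side slope z = 2.5: A = zy² = 2.5×0.382² = 0.3648 m²; P = 2y√(1+z²) = 2×0.382×2.693 = 2.057 m.
Hydraulic radius R = A/P = 0.3648/2.057 = 0.1773 m.
Manning's equation: Q = (1/n) A R^(2/3) S^(1/2) = (1/0.028) × 0.3648 × 0.1773^(2/3) × 0.00033^(1/2) = 0.0747 m³/s.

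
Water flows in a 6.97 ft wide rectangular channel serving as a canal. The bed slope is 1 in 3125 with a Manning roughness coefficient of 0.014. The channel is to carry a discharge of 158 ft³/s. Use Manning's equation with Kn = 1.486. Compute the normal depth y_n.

Manning's equation rearranged: A R^(2/3) = nQ / (1.486·√S) = 0.014 × 158 / (1.486 × √0.00032) = 83.21.
At y = 7.64 ft: A R^(2/3) = 95.28 — too large.
At y = 5.24 ft: A R^(2/3) = 59.76 — too small.
At y = 6.84 ft: A R^(2/3) = 83.28 — ≈ 83.21.

y_n = 6.84 ft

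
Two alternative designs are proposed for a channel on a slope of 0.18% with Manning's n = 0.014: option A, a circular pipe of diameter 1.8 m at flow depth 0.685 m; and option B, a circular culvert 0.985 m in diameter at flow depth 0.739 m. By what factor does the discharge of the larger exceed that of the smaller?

1.68

Channel A: For a circular section of diameter D = 1.8 m at depth y = 0.685 m, the central angle is θ = 2 arccos(1 − 2y/D) = 2.659 rad. Then A = (D²/8)(θ − sin θ) = 0.8891 m² and P = Dθ/2 = 2.393 m. Hydraulic radius R = A/P = 0.8891/2.393 = 0.3715 m. Q_A = (1/0.014)·0.8891·0.3715^(2/3)·√0.0018 = 1.392 m³/s.
Channel B: For a circular section of diameter D = 0.985 m at depth y = 0.739 m, the central angle is θ = 2 arccos(1 − 2y/D) = 4.19 rad. Then A = (D²/8)(θ − sin θ) = 0.6133 m² and P = Dθ/2 = 2.064 m. Hydraulic radius R = A/P = 0.6133/2.064 = 0.2972 m. Q_B = (1/0.014)·0.6133·0.2972^(2/3)·√0.0018 = 0.8276 m³/s.
The larger discharge is 1.392 m³/s and the smaller is 0.8276 m³/s; the ratio is 1.68.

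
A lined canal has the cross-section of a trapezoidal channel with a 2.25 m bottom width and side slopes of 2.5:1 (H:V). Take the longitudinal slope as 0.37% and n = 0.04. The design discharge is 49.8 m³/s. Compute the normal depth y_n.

y_n = 2.76 m

Manning's equation rearranged: A R^(2/3) = nQ / (1·√S) = 0.04 × 49.8 / (√0.0037) = 32.75.
At y = 1.9 m: A R^(2/3) = 13.88 — short.
At y = 3.43 m: A R^(2/3) = 54.78 — over.
At y = 2.76 m: A R^(2/3) = 32.73 — matches.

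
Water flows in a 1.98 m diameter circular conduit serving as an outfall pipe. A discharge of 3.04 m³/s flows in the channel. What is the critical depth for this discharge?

At critical depth, Q² T / (g A³) = 1, i.e. A³/T = Q²/g = 3.04²/9.81 = 0.9421.
Try y = 0.987 m: A³/T = 1.822 — too large.
Try y = 0.685 m: A³/T = 0.4485 — too small.
Try y = 0.831 m: A³/T = 0.9431 — ≈ 0.9421.

y_c = 0.831 m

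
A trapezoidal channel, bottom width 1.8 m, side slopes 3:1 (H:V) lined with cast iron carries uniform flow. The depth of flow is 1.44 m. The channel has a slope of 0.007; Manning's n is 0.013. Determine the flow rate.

Q = 49.2 m³/s

With bottom width b = 1.8 m and side slope z = 3: A = (b + zy)y = (1.8 + 3×1.44)×1.44 = 8.813 m²; P = b + 2y√(1+z²) = 1.8 + 2×1.44×3.162 = 10.91 m.
Hydraulic radius R = A/P = 8.813/10.91 = 0.808 m.
Manning's equation: Q = (1/n) A R^(2/3) S^(1/2) = (1/0.013) × 8.813 × 0.808^(2/3) × 0.007^(1/2) = 49.2 m³/s.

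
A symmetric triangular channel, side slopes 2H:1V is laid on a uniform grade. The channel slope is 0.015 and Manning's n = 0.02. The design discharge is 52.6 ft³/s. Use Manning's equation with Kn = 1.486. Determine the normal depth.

y_n = 1.82 ft

Manning's equation rearranged: A R^(2/3) = nQ / (1.486·√S) = 0.02 × 52.6 / (1.486 × √0.015) = 5.78.
Try y = 2.11 ft: A R^(2/3) = 8.566 — too large.
Try y = 1.45 ft: A R^(2/3) = 3.15 — too small.
Try y = 1.82 ft: A R^(2/3) = 5.775 — ≈ 5.78.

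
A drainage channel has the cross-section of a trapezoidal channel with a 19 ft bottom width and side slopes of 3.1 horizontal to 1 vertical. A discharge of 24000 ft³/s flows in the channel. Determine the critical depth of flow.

y_c = 17.8 ft

At critical depth, Q² T / (g A³) = 1, i.e. A³/T = Q²/g = 24000²/32.2 = 17890000.
At y = 20.8 ft: A³/T = 35380000 — over.
At y = 14.2 ft: A³/T = 6695000 — short.
At y = 17.8 ft: A³/T = 17800000 — close enough.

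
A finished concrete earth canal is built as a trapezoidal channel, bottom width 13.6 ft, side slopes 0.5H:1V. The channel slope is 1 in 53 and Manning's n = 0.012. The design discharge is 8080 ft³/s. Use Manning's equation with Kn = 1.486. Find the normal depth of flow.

Manning's equation rearranged: A R^(2/3) = nQ / (1.486·√S) = 0.012 × 8080 / (1.486 × √0.01887) = 475.
Trying y = 10.9 ft: A R^(2/3) = 644.5 — high.
Trying y = 9.11 ft: A R^(2/3) = 475.1 — close enough.

y_n = 9.11 ft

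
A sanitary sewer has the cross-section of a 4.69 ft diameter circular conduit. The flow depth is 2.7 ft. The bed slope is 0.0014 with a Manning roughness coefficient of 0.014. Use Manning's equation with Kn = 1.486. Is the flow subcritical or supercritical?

For a circular section of diameter D = 4.69 ft at depth y = 2.7 ft, the central angle is θ = 2 arccos(1 − 2y/D) = 3.446 rad. Then A = (D²/8)(θ − sin θ) = 10.3 ft² and P = Dθ/2 = 8.08 ft.
Hydraulic radius R = A/P = 10.3/8.08 = 1.274 ft.
V = (1.486/n) R^(2/3) √S = (1.486/0.014) × 1.274^(2/3) × √0.0014 = 4.668 ft/s. Hydraulic depth D_h = A/T = 10.3/4.636 = 2.221 ft.
Froude number Fr = V/√(g·D_h) = 4.668/√(32.2×2.221) = 0.552, which is less than 1, so the flow is subcritical.

subcritical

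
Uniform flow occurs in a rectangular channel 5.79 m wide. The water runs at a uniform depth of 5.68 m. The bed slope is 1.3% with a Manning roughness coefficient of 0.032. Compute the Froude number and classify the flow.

Flow area A = b·y = 5.79 × 5.68 = 32.89 m². Wetted perimeter P = b + 2y = 5.79 + 2×5.68 = 17.15 m.
Hydraulic radius R = A/P = 32.89/17.15 = 1.918 m.
V = (1/n) R^(2/3) √S = (1/0.032) × 1.918^(2/3) × √0.013 = 5.5 m/s. Hydraulic depth D_h = A/T = 32.89/5.79 = 5.68 m.
Froude number Fr = V/√(g·D_h) = 5.5/√(9.81×5.68) = 0.737, which is less than 1, so the flow is subcritical.

subcritical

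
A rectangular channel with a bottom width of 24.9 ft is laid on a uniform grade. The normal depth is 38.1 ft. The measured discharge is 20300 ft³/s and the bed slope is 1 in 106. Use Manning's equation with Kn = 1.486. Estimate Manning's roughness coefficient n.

n = 0.03

Flow area A = b·y = 24.9 × 38.1 = 948.7 ft². Wetted perimeter P = b + 2y = 24.9 + 2×38.1 = 101.1 ft.
Hydraulic radius R = A/P = 948.7/101.1 = 9.384 ft.
Rearranging Manning's equation: n = (1.486/Q) A R^(2/3) S^(1/2) = (1.486/20300) × 948.7 × 9.384^(2/3) × √0.009434 = 0.03.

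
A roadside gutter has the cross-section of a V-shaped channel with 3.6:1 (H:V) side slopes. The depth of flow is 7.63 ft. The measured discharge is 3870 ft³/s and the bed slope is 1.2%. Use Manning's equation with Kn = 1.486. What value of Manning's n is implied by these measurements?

n = 0.021

For a triangular section with side slope z = 3.6: A = zy² = 3.6×7.63² = 209.6 ft²; P = 2y√(1+z²) = 2×7.63×3.736 = 57.02 ft.
Hydraulic radius R = A/P = 209.6/57.02 = 3.676 ft.
Rearranging Manning's equation: n = (1.486/Q) A R^(2/3) S^(1/2) = (1.486/3870) × 209.6 × 3.676^(2/3) × √0.012 = 0.021.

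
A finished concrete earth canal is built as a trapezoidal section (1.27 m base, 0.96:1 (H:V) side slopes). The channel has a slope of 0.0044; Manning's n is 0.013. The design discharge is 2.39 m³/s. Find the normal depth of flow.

Manning's equation rearranged: A R^(2/3) = nQ / (1·√S) = 0.013 × 2.39 / (√0.0044) = 0.4684.
Try y = 0.591 m: A R^(2/3) = 0.563 — over.
Try y = 0.466 m: A R^(2/3) = 0.3684 — short.
Try y = 0.533 m: A R^(2/3) = 0.4677 — ≈ 0.4684.

y_n = 0.533 m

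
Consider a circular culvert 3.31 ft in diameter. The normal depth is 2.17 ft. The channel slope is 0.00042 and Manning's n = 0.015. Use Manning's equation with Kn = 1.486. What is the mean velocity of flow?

For a circular section of diameter D = 3.31 ft at depth y = 2.17 ft, the central angle is θ = 2 arccos(1 − 2y/D) = 3.774 rad. Then A = (D²/8)(θ − sin θ) = 5.979 ft² and P = Dθ/2 = 6.247 ft.
Hydraulic radius R = A/P = 5.979/6.247 = 0.9572 ft.
From Manning's equation, V = (1.486/n) R^(2/3) S^(1/2) = (1.486/0.015) × 0.9572^(2/3) × 0.00042^(1/2) = 1.97 ft/s.

V = 1.97 ft/s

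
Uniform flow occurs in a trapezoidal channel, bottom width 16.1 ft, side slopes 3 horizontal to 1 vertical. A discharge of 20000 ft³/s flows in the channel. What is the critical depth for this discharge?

At critical depth, Q² T / (g A³) = 1, i.e. A³/T = Q²/g = 20000²/32.2 = 12420000.
At y = 18.8 ft: A³/T = 19640000 — over.
At y = 12.3 ft: A³/T = 3082000 — short.
At y = 17 ft: A³/T = 12570000 — close enough.

y_c = 17 ft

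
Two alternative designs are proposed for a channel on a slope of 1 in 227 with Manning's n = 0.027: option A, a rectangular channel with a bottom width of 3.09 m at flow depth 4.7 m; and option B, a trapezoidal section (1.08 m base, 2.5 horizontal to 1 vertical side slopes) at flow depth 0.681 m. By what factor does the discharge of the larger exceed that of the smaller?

Channel A: Flow area A = b·y = 3.09 × 4.7 = 14.52 m². Wetted perimeter P = b + 2y = 3.09 + 2×4.7 = 12.49 m. Hydraulic radius R = A/P = 14.52/12.49 = 1.163 m. Q_A = (1/0.027)·14.52·1.163^(2/3)·√0.004405 = 39.48 m³/s.
Channel B: With bottom width b = 1.08 m and side slope z = 2.5: A = (b + zy)y = (1.08 + 2.5×0.681)×0.681 = 1.895 m²; P = b + 2y√(1+z²) = 1.08 + 2×0.681×2.693 = 4.747 m. Hydraulic radius R = A/P = 1.895/4.747 = 0.3991 m. Q_B = (1/0.027)·1.895·0.3991^(2/3)·√0.004405 = 2.525 m³/s.
The larger discharge is 39.48 m³/s and the smaller is 2.525 m³/s; the ratio is 15.6.

15.6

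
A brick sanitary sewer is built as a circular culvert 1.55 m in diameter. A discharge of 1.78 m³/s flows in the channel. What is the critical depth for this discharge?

At critical depth, Q² T / (g A³) = 1, i.e. A³/T = Q²/g = 1.78²/9.81 = 0.323.
Try y = 0.507 m: A³/T = 0.1062 — short.
Try y = 0.823 m: A³/T = 0.6816 — over.
Try y = 0.677 m: A³/T = 0.3231 — ≈ 0.323.

y_c = 0.677 m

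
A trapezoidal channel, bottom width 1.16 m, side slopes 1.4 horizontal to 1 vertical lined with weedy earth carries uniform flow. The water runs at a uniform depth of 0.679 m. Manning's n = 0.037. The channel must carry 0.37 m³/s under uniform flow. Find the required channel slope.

S = 0.0003

With bottom width b = 1.16 m and side slope z = 1.4: A = (b + zy)y = (1.16 + 1.4×0.679)×0.679 = 1.433 m²; P = b + 2y√(1+z²) = 1.16 + 2×0.679×1.72 = 3.496 m.
Hydraulic radius R = A/P = 1.433/3.496 = 0.4099 m.
From Manning's equation, S = [nQ / (1 A R^(2/3))]² = [0.037 × 0.37 / (1 × 1.433 × 0.4099^(2/3))]² = 0.0003.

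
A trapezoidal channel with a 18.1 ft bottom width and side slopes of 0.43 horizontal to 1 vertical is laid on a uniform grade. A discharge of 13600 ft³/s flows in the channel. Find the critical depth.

At critical depth, Q² T / (g A³) = 1, i.e. A³/T = Q²/g = 13600²/32.2 = 5744000.
At y = 25.8 ft: A³/T = 10610000 — high.
At y = 16.8 ft: A³/T = 2366000 — low.
At y = 21.7 ft: A³/T = 5737000 — close enough.

y_c = 21.7 ft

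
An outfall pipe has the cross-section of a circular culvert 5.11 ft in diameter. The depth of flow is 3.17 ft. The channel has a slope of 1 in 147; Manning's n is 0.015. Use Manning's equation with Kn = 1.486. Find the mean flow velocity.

For a circular section of diameter D = 5.11 ft at depth y = 3.17 ft, the central angle is θ = 2 arccos(1 − 2y/D) = 3.628 rad. Then A = (D²/8)(θ − sin θ) = 13.37 ft² and P = Dθ/2 = 9.269 ft.
Hydraulic radius R = A/P = 13.37/9.269 = 1.442 ft.
From Manning's equation, V = (1.486/n) R^(2/3) S^(1/2) = (1.486/0.015) × 1.442^(2/3) × 0.006803^(1/2) = 10.4 ft/s.

V = 10.4 ft/s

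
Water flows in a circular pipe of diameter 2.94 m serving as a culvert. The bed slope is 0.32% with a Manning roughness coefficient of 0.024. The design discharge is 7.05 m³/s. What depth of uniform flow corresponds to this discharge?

y_n = 1.54 m

Manning's equation rearranged: A R^(2/3) = nQ / (1·√S) = 0.024 × 7.05 / (√0.0032) = 2.991.
At y = 1.91 m: A R^(2/3) = 4.179 — too large.
At y = 1.2 m: A R^(2/3) = 1.933 — too small.
At y = 1.54 m: A R^(2/3) = 2.989 — matches.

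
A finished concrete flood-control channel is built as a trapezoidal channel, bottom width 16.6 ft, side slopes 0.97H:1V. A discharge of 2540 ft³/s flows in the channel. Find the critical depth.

y_c = 7.68 ft

At critical depth, Q² T / (g A³) = 1, i.e. A³/T = Q²/g = 2540²/32.2 = 200400.
Trying y = 9.28 ft: A³/T = 387600 — too large.
Trying y = 6.85 ft: A³/T = 135100 — too small.
Trying y = 7.68 ft: A³/T = 200000 — matches.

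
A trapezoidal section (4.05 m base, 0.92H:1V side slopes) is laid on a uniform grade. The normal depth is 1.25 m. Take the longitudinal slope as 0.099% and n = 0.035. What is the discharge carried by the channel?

Q = 5.34 m³/s

With bottom width b = 4.05 m and side slope z = 0.92: A = (b + zy)y = (4.05 + 0.92×1.25)×1.25 = 6.5 m²; P = b + 2y√(1+z²) = 4.05 + 2×1.25×1.359 = 7.447 m.
Hydraulic radius R = A/P = 6.5/7.447 = 0.8728 m.
Manning's equation: Q = (1/n) A R^(2/3) S^(1/2) = (1/0.035) × 6.5 × 0.8728^(2/3) × 0.00099^(1/2) = 5.34 m³/s.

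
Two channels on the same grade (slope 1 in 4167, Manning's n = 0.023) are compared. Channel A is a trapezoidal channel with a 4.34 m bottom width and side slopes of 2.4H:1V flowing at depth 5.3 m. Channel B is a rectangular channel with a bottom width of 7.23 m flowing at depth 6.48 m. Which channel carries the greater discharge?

Channel A: With bottom width b = 4.34 m and side slope z = 2.4: A = (b + zy)y = (4.34 + 2.4×5.3)×5.3 = 90.42 m²; P = b + 2y√(1+z²) = 4.34 + 2×5.3×2.6 = 31.9 m. Hydraulic radius R = A/P = 90.42/31.9 = 2.834 m. Q_A = (1/0.023)·90.42·2.834^(2/3)·√0.00024 = 122 m³/s.
Channel B: Flow area A = b·y = 7.23 × 6.48 = 46.85 m². Wetted perimeter P = b + 2y = 7.23 + 2×6.48 = 20.19 m. Hydraulic radius R = A/P = 46.85/20.19 = 2.32 m. Q_B = (1/0.023)·46.85·2.32^(2/3)·√0.00024 = 55.31 m³/s.
Q_A = 122 m³/s vs Q_B = 55.31 m³/s, so channel A carries more.

channel A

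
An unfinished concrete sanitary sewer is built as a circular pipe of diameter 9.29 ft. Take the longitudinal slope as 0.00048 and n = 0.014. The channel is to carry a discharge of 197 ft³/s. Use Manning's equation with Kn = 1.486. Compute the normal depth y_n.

Manning's equation rearranged: A R^(2/3) = nQ / (1.486·√S) = 0.014 × 197 / (1.486 × √0.00048) = 84.71.
Try y = 4.09 ft: A R^(2/3) = 47.63 — low.
Try y = 6.86 ft: A R^(2/3) = 106.4 — high.
Try y = 5.8 ft: A R^(2/3) = 84.8 — close enough.

y_n = 5.8 ft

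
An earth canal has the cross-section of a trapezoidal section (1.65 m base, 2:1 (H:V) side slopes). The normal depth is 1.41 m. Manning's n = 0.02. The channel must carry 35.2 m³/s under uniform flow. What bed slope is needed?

S = 0.017

With bottom width b = 1.65 m and side slope z = 2: A = (b + zy)y = (1.65 + 2×1.41)×1.41 = 6.303 m²; P = b + 2y√(1+z²) = 1.65 + 2×1.41×2.236 = 7.956 m.
Hydraulic radius R = A/P = 6.303/7.956 = 0.7922 m.
From Manning's equation, S = [nQ / (1 A R^(2/3))]² = [0.02 × 35.2 / (1 × 6.303 × 0.7922^(2/3))]² = 0.017.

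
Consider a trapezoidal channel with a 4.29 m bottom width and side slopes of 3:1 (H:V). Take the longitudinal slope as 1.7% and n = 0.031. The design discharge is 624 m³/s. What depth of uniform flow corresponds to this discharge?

Manning's equation rearranged: A R^(2/3) = nQ / (1·√S) = 0.031 × 624 / (√0.017) = 148.4.
Try y = 5.78 m: A R^(2/3) = 263.6 — high.
Try y = 3.86 m: A R^(2/3) = 101.5 — low.
Try y = 4.54 m: A R^(2/3) = 148.3 — ≈ 148.4.

y_n = 4.54 m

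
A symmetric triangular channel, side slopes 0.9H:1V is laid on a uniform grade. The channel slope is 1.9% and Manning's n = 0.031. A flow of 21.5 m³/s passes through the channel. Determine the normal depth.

Manning's equation rearranged: A R^(2/3) = nQ / (1·√S) = 0.031 × 21.5 / (√0.019) = 4.835.
Trying y = 1.69 m: A R^(2/3) = 1.757 — low.
Trying y = 2.47 m: A R^(2/3) = 4.834 — close enough.

y_n = 2.47 m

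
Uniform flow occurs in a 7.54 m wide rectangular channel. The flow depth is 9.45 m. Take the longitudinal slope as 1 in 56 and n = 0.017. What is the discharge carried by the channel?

Flow area A = b·y = 7.54 × 9.45 = 71.25 m². Wetted perimeter P = b + 2y = 7.54 + 2×9.45 = 26.44 m.
Hydraulic radius R = A/P = 71.25/26.44 = 2.695 m.
Manning's equation: Q = (1/n) A R^(2/3) S^(1/2) = (1/0.017) × 71.25 × 2.695^(2/3) × 0.01786^(1/2) = 1080 m³/s.

Q = 1080 m³/s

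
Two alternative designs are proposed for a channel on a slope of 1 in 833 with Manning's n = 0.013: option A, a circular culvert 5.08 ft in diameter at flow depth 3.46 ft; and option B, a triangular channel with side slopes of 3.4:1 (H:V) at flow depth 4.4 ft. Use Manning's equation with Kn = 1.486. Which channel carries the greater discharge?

channel B

Channel A: For a circular section of diameter D = 5.08 ft at depth y = 3.46 ft, the central angle is θ = 2 arccos(1 − 2y/D) = 3.883 rad. Then A = (D²/8)(θ − sin θ) = 14.7 ft² and P = Dθ/2 = 9.862 ft. Hydraulic radius R = A/P = 14.7/9.862 = 1.491 ft. Q_A = (1.486/0.013)·14.7·1.491^(2/3)·√0.0012 = 76 ft³/s.
Channel B: For a triangular section with side slope z = 3.4: A = zy² = 3.4×4.4² = 65.82 ft²; P = 2y√(1+z²) = 2×4.4×3.544 = 31.19 ft. Hydraulic radius R = A/P = 65.82/31.19 = 2.111 ft. Q_B = (1.486/0.013)·65.82·2.111^(2/3)·√0.0012 = 429 ft³/s.
Q_A = 76 ft³/s vs Q_B = 429 ft³/s, so channel B carries more.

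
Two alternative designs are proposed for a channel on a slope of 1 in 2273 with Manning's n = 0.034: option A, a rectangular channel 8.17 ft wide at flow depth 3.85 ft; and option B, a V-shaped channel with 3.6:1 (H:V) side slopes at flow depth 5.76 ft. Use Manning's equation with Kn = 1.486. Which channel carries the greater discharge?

Channel A: Flow area A = b·y = 8.17 × 3.85 = 31.45 ft². Wetted perimeter P = b + 2y = 8.17 + 2×3.85 = 15.87 ft. Hydraulic radius R = A/P = 31.45/15.87 = 1.982 ft. Q_A = (1.486/0.034)·31.45·1.982^(2/3)·√0.0004399 = 45.5 ft³/s.
Channel B: For a triangular section with side slope z = 3.6: A = zy² = 3.6×5.76² = 119.4 ft²; P = 2y√(1+z²) = 2×5.76×3.736 = 43.04 ft. Hydraulic radius R = A/P = 119.4/43.04 = 2.775 ft. Q_B = (1.486/0.034)·119.4·2.775^(2/3)·√0.0004399 = 216.2 ft³/s.
Q_A = 45.5 ft³/s vs Q_B = 216.2 ft³/s, so channel B carries more.

channel B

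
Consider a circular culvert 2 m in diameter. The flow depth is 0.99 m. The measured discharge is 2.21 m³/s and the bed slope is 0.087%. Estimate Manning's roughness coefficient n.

For a circular section of diameter D = 2 m at depth y = 0.99 m, the central angle is θ = 2 arccos(1 − 2y/D) = 3.122 rad. Then A = (D²/8)(θ − sin θ) = 1.551 m² and P = Dθ/2 = 3.122 m.
Hydraulic radius R = A/P = 1.551/3.122 = 0.4968 m.
Rearranging Manning's equation: n = (1/Q) A R^(2/3) S^(1/2) = (1/2.21) × 1.551 × 0.4968^(2/3) × √0.00087 = 0.013.

n = 0.013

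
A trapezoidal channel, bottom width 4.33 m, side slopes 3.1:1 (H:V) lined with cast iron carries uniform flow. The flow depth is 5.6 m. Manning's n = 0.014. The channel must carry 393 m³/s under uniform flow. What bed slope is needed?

S = 0.000479

With bottom width b = 4.33 m and side slope z = 3.1: A = (b + zy)y = (4.33 + 3.1×5.6)×5.6 = 121.5 m²; P = b + 2y√(1+z²) = 4.33 + 2×5.6×3.257 = 40.81 m.
Hydraulic radius R = A/P = 121.5/40.81 = 2.976 m.
From Manning's equation, S = [nQ / (1 A R^(2/3))]² = [0.014 × 393 / (1 × 121.5 × 2.976^(2/3))]² = 0.000479.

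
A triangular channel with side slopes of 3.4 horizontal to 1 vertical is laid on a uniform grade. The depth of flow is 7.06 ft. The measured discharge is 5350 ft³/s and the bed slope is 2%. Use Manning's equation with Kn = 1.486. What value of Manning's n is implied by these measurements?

n = 0.015

For a triangular section with side slope z = 3.4: A = zy² = 3.4×7.06² = 169.5 ft²; P = 2y√(1+z²) = 2×7.06×3.544 = 50.04 ft.
Hydraulic radius R = A/P = 169.5/50.04 = 3.387 ft.
Rearranging Manning's equation: n = (1.486/Q) A R^(2/3) S^(1/2) = (1.486/5350) × 169.5 × 3.387^(2/3) × √0.02 = 0.015.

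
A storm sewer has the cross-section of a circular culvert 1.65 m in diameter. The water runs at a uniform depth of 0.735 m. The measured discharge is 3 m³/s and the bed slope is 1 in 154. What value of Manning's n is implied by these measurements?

For a circular section of diameter D = 1.65 m at depth y = 0.735 m, the central angle is θ = 2 arccos(1 − 2y/D) = 2.923 rad. Then A = (D²/8)(θ − sin θ) = 0.9209 m² and P = Dθ/2 = 2.411 m.
Hydraulic radius R = A/P = 0.9209/2.411 = 0.3819 m.
Rearranging Manning's equation: n = (1/Q) A R^(2/3) S^(1/2) = (1/3) × 0.9209 × 0.3819^(2/3) × √0.006494 = 0.013.

n = 0.013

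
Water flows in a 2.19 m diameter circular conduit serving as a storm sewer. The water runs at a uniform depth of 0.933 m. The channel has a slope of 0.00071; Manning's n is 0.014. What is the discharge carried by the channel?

Q = 1.81 m³/s

For a circular section of diameter D = 2.19 m at depth y = 0.933 m, the central angle is θ = 2 arccos(1 − 2y/D) = 2.845 rad. Then A = (D²/8)(θ − sin θ) = 1.53 m² and P = Dθ/2 = 3.115 m.
Hydraulic radius R = A/P = 1.53/3.115 = 0.4912 m.
Manning's equation: Q = (1/n) A R^(2/3) S^(1/2) = (1/0.014) × 1.53 × 0.4912^(2/3) × 0.00071^(1/2) = 1.81 m³/s.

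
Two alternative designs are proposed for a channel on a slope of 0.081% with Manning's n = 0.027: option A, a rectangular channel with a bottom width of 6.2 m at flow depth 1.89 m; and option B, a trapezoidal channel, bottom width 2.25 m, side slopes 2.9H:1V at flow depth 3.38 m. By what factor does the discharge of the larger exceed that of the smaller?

4.57

Channel A: Flow area A = b·y = 6.2 × 1.89 = 11.72 m². Wetted perimeter P = b + 2y = 6.2 + 2×1.89 = 9.98 m. Hydraulic radius R = A/P = 11.72/9.98 = 1.174 m. Q_A = (1/0.027)·11.72·1.174^(2/3)·√0.00081 = 13.75 m³/s.
Channel B: With bottom width b = 2.25 m and side slope z = 2.9: A = (b + zy)y = (2.25 + 2.9×3.38)×3.38 = 40.74 m²; P = b + 2y√(1+z²) = 2.25 + 2×3.38×3.068 = 22.99 m. Hydraulic radius R = A/P = 40.74/22.99 = 1.772 m. Q_B = (1/0.027)·40.74·1.772^(2/3)·√0.00081 = 62.88 m³/s.
The larger discharge is 62.88 m³/s and the smaller is 13.75 m³/s; the ratio is 4.57.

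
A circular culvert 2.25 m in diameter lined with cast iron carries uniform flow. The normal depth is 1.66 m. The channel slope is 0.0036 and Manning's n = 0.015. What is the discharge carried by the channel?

For a circular section of diameter D = 2.25 m at depth y = 1.66 m, the central angle is θ = 2 arccos(1 − 2y/D) = 4.133 rad. Then A = (D²/8)(θ − sin θ) = 3.145 m² and P = Dθ/2 = 4.649 m.
Hydraulic radius R = A/P = 3.145/4.649 = 0.6764 m.
Manning's equation: Q = (1/n) A R^(2/3) S^(1/2) = (1/0.015) × 3.145 × 0.6764^(2/3) × 0.0036^(1/2) = 9.69 m³/s.

Q = 9.69 m³/s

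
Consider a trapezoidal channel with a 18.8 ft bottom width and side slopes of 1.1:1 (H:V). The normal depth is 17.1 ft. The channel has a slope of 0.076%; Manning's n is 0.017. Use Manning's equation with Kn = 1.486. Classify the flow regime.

subcritical

With bottom width b = 18.8 ft and side slope z = 1.1: A = (b + zy)y = (18.8 + 1.1×17.1)×17.1 = 643.1 ft²; P = b + 2y√(1+z²) = 18.8 + 2×17.1×1.487 = 69.64 ft.
Hydraulic radius R = A/P = 643.1/69.64 = 9.235 ft.
V = (1.486/n) R^(2/3) √S = (1.486/0.017) × 9.235^(2/3) × √0.00076 = 10.61 ft/s. Hydraulic depth D_h = A/T = 643.1/56.42 = 11.4 ft.
Froude number Fr = V/√(g·D_h) = 10.61/√(32.2×11.4) = 0.554, which is less than 1, so the flow is subcritical.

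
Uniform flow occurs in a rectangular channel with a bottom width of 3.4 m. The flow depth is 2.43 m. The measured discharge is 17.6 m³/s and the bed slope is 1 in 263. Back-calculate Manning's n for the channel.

n = 0.029

Flow area A = b·y = 3.4 × 2.43 = 8.262 m². Wetted perimeter P = b + 2y = 3.4 + 2×2.43 = 8.26 m.
Hydraulic radius R = A/P = 8.262/8.26 = 1 m.
Rearranging Manning's equation: n = (1/Q) A R^(2/3) S^(1/2) = (1/17.6) × 8.262 × 1^(2/3) × √0.003802 = 0.029.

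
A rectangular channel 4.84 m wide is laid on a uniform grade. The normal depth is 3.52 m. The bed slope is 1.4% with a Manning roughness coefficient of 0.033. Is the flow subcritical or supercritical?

subcritical

Flow area A = b·y = 4.84 × 3.52 = 17.04 m². Wetted perimeter P = b + 2y = 4.84 + 2×3.52 = 11.88 m.
Hydraulic radius R = A/P = 17.04/11.88 = 1.434 m.
V = (1/n) R^(2/3) √S = (1/0.033) × 1.434^(2/3) × √0.014 = 4.56 m/s. Hydraulic depth D_h = A/T = 17.04/4.84 = 3.52 m.
Froude number Fr = V/√(g·D_h) = 4.56/√(9.81×3.52) = 0.776, which is less than 1, so the flow is subcritical.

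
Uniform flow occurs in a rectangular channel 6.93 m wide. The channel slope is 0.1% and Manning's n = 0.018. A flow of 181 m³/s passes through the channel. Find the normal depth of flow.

y_n = 8.21 m

Manning's equation rearranged: A R^(2/3) = nQ / (1·√S) = 0.018 × 181 / (√0.001) = 103.
At y = 9.35 m: A R^(2/3) = 120.2 — high.
At y = 6.07 m: A R^(2/3) = 71.28 — low.
At y = 8.21 m: A R^(2/3) = 103 — close enough.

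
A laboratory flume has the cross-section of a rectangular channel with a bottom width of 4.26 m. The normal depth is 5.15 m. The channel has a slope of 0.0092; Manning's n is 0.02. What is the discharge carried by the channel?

Flow area A = b·y = 4.26 × 5.15 = 21.94 m². Wetted perimeter P = b + 2y = 4.26 + 2×5.15 = 14.56 m.
Hydraulic radius R = A/P = 21.94/14.56 = 1.507 m.
Manning's equation: Q = (1/n) A R^(2/3) S^(1/2) = (1/0.02) × 21.94 × 1.507^(2/3) × 0.0092^(1/2) = 138 m³/s.

Q = 138 m³/s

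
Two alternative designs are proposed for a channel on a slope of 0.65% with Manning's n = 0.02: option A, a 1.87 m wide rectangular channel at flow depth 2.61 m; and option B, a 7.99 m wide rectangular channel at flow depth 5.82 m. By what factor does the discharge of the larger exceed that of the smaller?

Channel A: Flow area A = b·y = 1.87 × 2.61 = 4.881 m². Wetted perimeter P = b + 2y = 1.87 + 2×2.61 = 7.09 m. Hydraulic radius R = A/P = 4.881/7.09 = 0.6884 m. Q_A = (1/0.02)·4.881·0.6884^(2/3)·√0.0065 = 15.34 m³/s.
Channel B: Flow area A = b·y = 7.99 × 5.82 = 46.5 m². Wetted perimeter P = b + 2y = 7.99 + 2×5.82 = 19.63 m. Hydraulic radius R = A/P = 46.5/19.63 = 2.369 m. Q_B = (1/0.02)·46.5·2.369^(2/3)·√0.0065 = 333.1 m³/s.
The larger discharge is 333.1 m³/s and the smaller is 15.34 m³/s; the ratio is 21.7.

21.7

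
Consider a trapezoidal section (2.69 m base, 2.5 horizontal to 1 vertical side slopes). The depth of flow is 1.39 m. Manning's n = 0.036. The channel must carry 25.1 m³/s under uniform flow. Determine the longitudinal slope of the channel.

With bottom width b = 2.69 m and side slope z = 2.5: A = (b + zy)y = (2.69 + 2.5×1.39)×1.39 = 8.569 m²; P = b + 2y√(1+z²) = 2.69 + 2×1.39×2.693 = 10.18 m.
Hydraulic radius R = A/P = 8.569/10.18 = 0.8422 m.
From Manning's equation, S = [nQ / (1 A R^(2/3))]² = [0.036 × 25.1 / (1 × 8.569 × 0.8422^(2/3))]² = 0.014.

S = 0.014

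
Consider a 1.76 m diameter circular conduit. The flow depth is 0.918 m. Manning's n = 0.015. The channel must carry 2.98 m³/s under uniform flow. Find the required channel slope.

For a circular section of diameter D = 1.76 m at depth y = 0.918 m, the central angle is θ = 2 arccos(1 − 2y/D) = 3.228 rad. Then A = (D²/8)(θ − sin θ) = 1.283 m² and P = Dθ/2 = 2.841 m.
Hydraulic radius R = A/P = 1.283/2.841 = 0.4518 m.
From Manning's equation, S = [nQ / (1 A R^(2/3))]² = [0.015 × 2.98 / (1 × 1.283 × 0.4518^(2/3))]² = 0.0035.

S = 0.0035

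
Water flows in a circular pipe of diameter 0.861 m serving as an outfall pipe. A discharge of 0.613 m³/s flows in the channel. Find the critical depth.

At critical depth, Q² T / (g A³) = 1, i.e. A³/T = Q²/g = 0.613²/9.81 = 0.0383.
Trying y = 0.326 m: A³/T = 0.009873 — too small.
Trying y = 0.574 m: A³/T = 0.08637 — too large.
Trying y = 0.464 m: A³/T = 0.03815 — ≈ 0.0383.

y_c = 0.464 m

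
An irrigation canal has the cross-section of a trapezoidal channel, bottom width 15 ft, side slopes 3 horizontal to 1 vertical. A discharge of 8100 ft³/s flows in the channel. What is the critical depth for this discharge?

y_c = 11.3 ft

At critical depth, Q² T / (g A³) = 1, i.e. A³/T = Q²/g = 8100²/32.2 = 2038000.
At y = 9.11 ft: A³/T = 823200 — short.
At y = 13.4 ft: A³/T = 4242000 — over.
At y = 11.3 ft: A³/T = 2038000 — ≈ 2038000.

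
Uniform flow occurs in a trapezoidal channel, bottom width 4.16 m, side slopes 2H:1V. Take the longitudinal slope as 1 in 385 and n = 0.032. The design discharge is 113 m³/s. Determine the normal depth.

Manning's equation rearranged: A R^(2/3) = nQ / (1·√S) = 0.032 × 113 / (√0.002597) = 70.95.
Try y = 4.26 m: A R^(2/3) = 94.86 — over.
Try y = 3.2 m: A R^(2/3) = 50.55 — short.
Try y = 3.74 m: A R^(2/3) = 71.04 — close enough.

y_n = 3.74 m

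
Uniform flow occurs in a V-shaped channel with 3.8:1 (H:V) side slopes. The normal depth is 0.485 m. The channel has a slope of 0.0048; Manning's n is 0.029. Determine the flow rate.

Q = 0.812 m³/s

For a triangular section with side slope z = 3.8: A = zy² = 3.8×0.485² = 0.8939 m²; P = 2y√(1+z²) = 2×0.485×3.929 = 3.811 m.
Hydraulic radius R = A/P = 0.8939/3.811 = 0.2345 m.
Manning's equation: Q = (1/n) A R^(2/3) S^(1/2) = (1/0.029) × 0.8939 × 0.2345^(2/3) × 0.0048^(1/2) = 0.812 m³/s.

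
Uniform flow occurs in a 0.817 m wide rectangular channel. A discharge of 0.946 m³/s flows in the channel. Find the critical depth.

y_c = 0.515 m

For a rectangular channel, critical depth y_c = (q²/g)^(1/3) where q = Q/b = 0.946/0.817 = 1.158 m²/s.
So y_c = (1.158²/9.81)^(1/3) = 0.515 m.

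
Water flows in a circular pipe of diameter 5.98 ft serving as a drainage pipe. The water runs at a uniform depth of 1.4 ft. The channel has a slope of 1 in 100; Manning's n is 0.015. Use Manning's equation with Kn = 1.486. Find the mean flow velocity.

For a circular section of diameter D = 5.98 ft at depth y = 1.4 ft, the central angle is θ = 2 arccos(1 − 2y/D) = 2.02 rad. Then A = (D²/8)(θ − sin θ) = 5.004 ft² and P = Dθ/2 = 6.04 ft.
Hydraulic radius R = A/P = 5.004/6.04 = 0.8285 ft.
From Manning's equation, V = (1.486/n) R^(2/3) S^(1/2) = (1.486/0.015) × 0.8285^(2/3) × 0.01^(1/2) = 8.74 ft/s.

V = 8.74 ft/s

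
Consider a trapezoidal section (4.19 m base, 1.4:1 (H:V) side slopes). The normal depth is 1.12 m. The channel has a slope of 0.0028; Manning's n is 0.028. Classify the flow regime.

subcritical

With bottom width b = 4.19 m and side slope z = 1.4: A = (b + zy)y = (4.19 + 1.4×1.12)×1.12 = 6.449 m²; P = b + 2y√(1+z²) = 4.19 + 2×1.12×1.72 = 8.044 m.
Hydraulic radius R = A/P = 6.449/8.044 = 0.8017 m.
V = (1/n) R^(2/3) √S = (1/0.028) × 0.8017^(2/3) × √0.0028 = 1.631 m/s. Hydraulic depth D_h = A/T = 6.449/7.326 = 0.8803 m.
Froude number Fr = V/√(g·D_h) = 1.631/√(9.81×0.8803) = 0.555, which is less than 1, so the flow is subcritical.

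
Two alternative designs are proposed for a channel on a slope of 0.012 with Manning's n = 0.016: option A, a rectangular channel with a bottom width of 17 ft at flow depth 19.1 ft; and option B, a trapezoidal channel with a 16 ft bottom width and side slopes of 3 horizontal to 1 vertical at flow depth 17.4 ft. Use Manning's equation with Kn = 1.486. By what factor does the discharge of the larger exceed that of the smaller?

Channel A: Flow area A = b·y = 17 × 19.1 = 324.7 ft². Wetted perimeter P = b + 2y = 17 + 2×19.1 = 55.2 ft. Hydraulic radius R = A/P = 324.7/55.2 = 5.882 ft. Q_A = (1.486/0.016)·324.7·5.882^(2/3)·√0.012 = 10760 ft³/s.
Channel B: With bottom width b = 16 ft and side slope z = 3: A = (b + zy)y = (16 + 3×17.4)×17.4 = 1187 ft²; P = b + 2y√(1+z²) = 16 + 2×17.4×3.162 = 126 ft. Hydraulic radius R = A/P = 1187/126 = 9.415 ft. Q_B = (1.486/0.016)·1187·9.415^(2/3)·√0.012 = 53830 ft³/s.
The larger discharge is 53830 ft³/s and the smaller is 10760 ft³/s; the ratio is 5.

5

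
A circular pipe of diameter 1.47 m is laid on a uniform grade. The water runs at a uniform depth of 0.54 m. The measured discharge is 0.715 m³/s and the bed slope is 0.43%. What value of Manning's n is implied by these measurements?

For a circular section of diameter D = 1.47 m at depth y = 0.54 m, the central angle is θ = 2 arccos(1 − 2y/D) = 2.605 rad. Then A = (D²/8)(θ − sin θ) = 0.5653 m² and P = Dθ/2 = 1.914 m.
Hydraulic radius R = A/P = 0.5653/1.914 = 0.2953 m.
Rearranging Manning's equation: n = (1/Q) A R^(2/3) S^(1/2) = (1/0.715) × 0.5653 × 0.2953^(2/3) × √0.0043 = 0.023.

n = 0.023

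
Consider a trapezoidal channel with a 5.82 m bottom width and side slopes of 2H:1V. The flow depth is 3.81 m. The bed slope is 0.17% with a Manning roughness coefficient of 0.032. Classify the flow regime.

With bottom width b = 5.82 m and side slope z = 2: A = (b + zy)y = (5.82 + 2×3.81)×3.81 = 51.21 m²; P = b + 2y√(1+z²) = 5.82 + 2×3.81×2.236 = 22.86 m.
Hydraulic radius R = A/P = 51.21/22.86 = 2.24 m.
V = (1/n) R^(2/3) √S = (1/0.032) × 2.24^(2/3) × √0.0017 = 2.206 m/s. Hydraulic depth D_h = A/T = 51.21/21.06 = 2.431 m.
Froude number Fr = V/√(g·D_h) = 2.206/√(9.81×2.431) = 0.452, which is less than 1, so the flow is subcritical.

subcritical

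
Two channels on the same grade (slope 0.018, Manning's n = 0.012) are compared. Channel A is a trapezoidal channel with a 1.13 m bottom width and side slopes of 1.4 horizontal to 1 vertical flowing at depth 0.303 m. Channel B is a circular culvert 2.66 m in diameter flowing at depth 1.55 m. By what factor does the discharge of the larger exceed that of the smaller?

Channel A: With bottom width b = 1.13 m and side slope z = 1.4: A = (b + zy)y = (1.13 + 1.4×0.303)×0.303 = 0.4709 m²; P = b + 2y√(1+z²) = 1.13 + 2×0.303×1.72 = 2.173 m. Hydraulic radius R = A/P = 0.4709/2.173 = 0.2168 m. Q_A = (1/0.012)·0.4709·0.2168^(2/3)·√0.018 = 1.9 m³/s.
Channel B: For a circular section of diameter D = 2.66 m at depth y = 1.55 m, the central angle is θ = 2 arccos(1 − 2y/D) = 3.474 rad. Then A = (D²/8)(θ − sin θ) = 3.361 m² and P = Dθ/2 = 4.62 m. Hydraulic radius R = A/P = 3.361/4.62 = 0.7275 m. Q_B = (1/0.012)·3.361·0.7275^(2/3)·√0.018 = 30.4 m³/s.
The larger discharge is 30.4 m³/s and the smaller is 1.9 m³/s; the ratio is 16.

16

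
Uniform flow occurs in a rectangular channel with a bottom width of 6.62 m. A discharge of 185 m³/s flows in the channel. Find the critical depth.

For a rectangular channel, critical depth y_c = (q²/g)^(1/3) where q = Q/b = 185/6.62 = 27.95 m²/s.
So y_c = (27.95²/9.81)^(1/3) = 4.3 m.

y_c = 4.3 m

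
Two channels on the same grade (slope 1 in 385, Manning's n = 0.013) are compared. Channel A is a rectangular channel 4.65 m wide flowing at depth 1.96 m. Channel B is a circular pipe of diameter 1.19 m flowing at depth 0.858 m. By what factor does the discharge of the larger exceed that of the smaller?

Channel A: Flow area A = b·y = 4.65 × 1.96 = 9.114 m². Wetted perimeter P = b + 2y = 4.65 + 2×1.96 = 8.57 m. Hydraulic radius R = A/P = 9.114/8.57 = 1.063 m. Q_A = (1/0.013)·9.114·1.063^(2/3)·√0.002597 = 37.23 m³/s.
Channel B: For a circular section of diameter D = 1.19 m at depth y = 0.858 m, the central angle is θ = 2 arccos(1 − 2y/D) = 4.057 rad. Then A = (D²/8)(θ − sin θ) = 0.8586 m² and P = Dθ/2 = 2.414 m. Hydraulic radius R = A/P = 0.8586/2.414 = 0.3556 m. Q_B = (1/0.013)·0.8586·0.3556^(2/3)·√0.002597 = 1.69 m³/s.
The larger discharge is 37.23 m³/s and the smaller is 1.69 m³/s; the ratio is 22.

22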